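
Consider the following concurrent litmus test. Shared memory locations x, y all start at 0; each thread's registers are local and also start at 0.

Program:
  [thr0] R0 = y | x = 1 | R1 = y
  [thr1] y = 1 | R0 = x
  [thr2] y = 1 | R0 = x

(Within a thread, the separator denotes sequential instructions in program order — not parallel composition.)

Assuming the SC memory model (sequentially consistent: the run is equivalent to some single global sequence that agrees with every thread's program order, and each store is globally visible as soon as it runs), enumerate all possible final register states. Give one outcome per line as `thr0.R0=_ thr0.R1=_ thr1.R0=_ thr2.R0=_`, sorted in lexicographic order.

outcome vector order: (thr0.R0,thr0.R1,thr1.R0,thr2.R0)
|SC outcomes| = 9

thr0.R0=0 thr0.R1=0 thr1.R0=1 thr2.R0=1
thr0.R0=0 thr0.R1=1 thr1.R0=0 thr2.R0=0
thr0.R0=0 thr0.R1=1 thr1.R0=0 thr2.R0=1
thr0.R0=0 thr0.R1=1 thr1.R0=1 thr2.R0=0
thr0.R0=0 thr0.R1=1 thr1.R0=1 thr2.R0=1
thr0.R0=1 thr0.R1=1 thr1.R0=0 thr2.R0=0
thr0.R0=1 thr0.R1=1 thr1.R0=0 thr2.R0=1
thr0.R0=1 thr0.R1=1 thr1.R0=1 thr2.R0=0
thr0.R0=1 thr0.R1=1 thr1.R0=1 thr2.R0=1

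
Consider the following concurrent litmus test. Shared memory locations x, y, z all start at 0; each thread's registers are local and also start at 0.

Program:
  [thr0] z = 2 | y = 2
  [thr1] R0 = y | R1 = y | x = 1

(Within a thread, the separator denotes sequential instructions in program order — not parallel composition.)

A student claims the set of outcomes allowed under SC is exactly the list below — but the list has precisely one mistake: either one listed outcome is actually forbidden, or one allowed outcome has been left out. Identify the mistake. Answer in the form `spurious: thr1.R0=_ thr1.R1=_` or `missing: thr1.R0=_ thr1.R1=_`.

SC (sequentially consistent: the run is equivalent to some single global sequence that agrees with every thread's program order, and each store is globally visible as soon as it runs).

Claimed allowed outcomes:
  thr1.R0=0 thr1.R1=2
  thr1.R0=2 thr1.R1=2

missing: thr1.R0=0 thr1.R1=0

outcome vector order: (thr1.R0,thr1.R1)
[SC] allowed = {00, 02, 22}
SC∖claimed = {00}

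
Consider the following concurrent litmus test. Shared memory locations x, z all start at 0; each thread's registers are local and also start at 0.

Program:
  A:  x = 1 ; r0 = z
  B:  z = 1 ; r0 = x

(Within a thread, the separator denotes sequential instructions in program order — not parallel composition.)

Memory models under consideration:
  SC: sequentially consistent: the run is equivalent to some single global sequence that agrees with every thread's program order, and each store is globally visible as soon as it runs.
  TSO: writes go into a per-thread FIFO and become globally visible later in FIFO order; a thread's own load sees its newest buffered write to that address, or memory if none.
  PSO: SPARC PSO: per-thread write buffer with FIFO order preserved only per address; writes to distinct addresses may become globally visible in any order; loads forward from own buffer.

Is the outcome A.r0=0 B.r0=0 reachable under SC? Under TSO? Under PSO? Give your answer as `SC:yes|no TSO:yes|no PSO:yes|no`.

outcome vector order: (A.r0,B.r0)
under SC → <0 1>; <1 0>; <1 1>
under TSO → <0 0>; <0 1>; <1 0>; <1 1>
under PSO → <0 0>; <0 1>; <1 0>; <1 1>
target <0 0> ∈ {TSO,PSO}

SC:no TSO:yes PSO:yes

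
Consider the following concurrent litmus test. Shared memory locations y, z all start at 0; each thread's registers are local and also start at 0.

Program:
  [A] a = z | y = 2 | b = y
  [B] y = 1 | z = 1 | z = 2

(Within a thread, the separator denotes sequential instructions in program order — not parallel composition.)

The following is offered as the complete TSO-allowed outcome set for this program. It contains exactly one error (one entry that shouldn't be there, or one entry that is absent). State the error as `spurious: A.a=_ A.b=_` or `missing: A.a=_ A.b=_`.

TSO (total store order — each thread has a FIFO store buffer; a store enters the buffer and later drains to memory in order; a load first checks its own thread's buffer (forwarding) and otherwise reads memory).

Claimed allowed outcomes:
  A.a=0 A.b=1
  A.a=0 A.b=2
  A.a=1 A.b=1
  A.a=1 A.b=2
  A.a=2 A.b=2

spurious: A.a=1 A.b=1

outcome vector order: (A.a,A.b)
under TSO → <0 1>, <0 2>, <1 2>, <2 2>
claimed∖TSO = {<1 1>}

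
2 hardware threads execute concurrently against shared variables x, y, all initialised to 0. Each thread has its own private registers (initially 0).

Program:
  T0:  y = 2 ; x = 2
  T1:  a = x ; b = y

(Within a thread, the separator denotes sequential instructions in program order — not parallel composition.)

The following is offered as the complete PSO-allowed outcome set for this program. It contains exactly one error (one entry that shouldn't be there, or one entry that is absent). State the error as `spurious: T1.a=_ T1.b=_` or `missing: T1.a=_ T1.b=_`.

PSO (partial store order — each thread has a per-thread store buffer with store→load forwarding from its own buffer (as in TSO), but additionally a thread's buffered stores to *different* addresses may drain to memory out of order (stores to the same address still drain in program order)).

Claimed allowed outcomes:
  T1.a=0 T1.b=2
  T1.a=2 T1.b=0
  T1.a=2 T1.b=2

outcome vector order: (T1.a,T1.b)
PSO: 4 outcomes — {(0,0), (0,2), (2,0), (2,2)}
PSO∖claimed = {(0,0)}

missing: T1.a=0 T1.b=0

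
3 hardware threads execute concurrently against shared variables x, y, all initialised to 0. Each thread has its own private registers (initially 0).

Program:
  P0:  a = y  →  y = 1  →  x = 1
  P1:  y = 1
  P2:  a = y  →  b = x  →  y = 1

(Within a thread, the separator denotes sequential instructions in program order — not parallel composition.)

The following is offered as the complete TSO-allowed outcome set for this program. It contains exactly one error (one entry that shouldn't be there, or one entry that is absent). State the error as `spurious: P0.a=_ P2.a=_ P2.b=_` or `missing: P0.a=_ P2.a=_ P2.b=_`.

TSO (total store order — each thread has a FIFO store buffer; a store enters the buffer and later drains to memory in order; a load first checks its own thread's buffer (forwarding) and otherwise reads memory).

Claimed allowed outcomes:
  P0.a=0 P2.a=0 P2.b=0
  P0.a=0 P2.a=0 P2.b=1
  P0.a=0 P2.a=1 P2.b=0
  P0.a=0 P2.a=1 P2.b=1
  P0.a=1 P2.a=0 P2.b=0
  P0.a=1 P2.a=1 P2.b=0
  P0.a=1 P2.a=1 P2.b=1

outcome vector order: (P0.a,P2.a,P2.b)
TSO (8): 0/0/0 0/0/1 0/1/0 0/1/1 1/0/0 1/0/1 1/1/0 1/1/1
TSO∖claimed = {1/0/1}

missing: P0.a=1 P2.a=0 P2.b=1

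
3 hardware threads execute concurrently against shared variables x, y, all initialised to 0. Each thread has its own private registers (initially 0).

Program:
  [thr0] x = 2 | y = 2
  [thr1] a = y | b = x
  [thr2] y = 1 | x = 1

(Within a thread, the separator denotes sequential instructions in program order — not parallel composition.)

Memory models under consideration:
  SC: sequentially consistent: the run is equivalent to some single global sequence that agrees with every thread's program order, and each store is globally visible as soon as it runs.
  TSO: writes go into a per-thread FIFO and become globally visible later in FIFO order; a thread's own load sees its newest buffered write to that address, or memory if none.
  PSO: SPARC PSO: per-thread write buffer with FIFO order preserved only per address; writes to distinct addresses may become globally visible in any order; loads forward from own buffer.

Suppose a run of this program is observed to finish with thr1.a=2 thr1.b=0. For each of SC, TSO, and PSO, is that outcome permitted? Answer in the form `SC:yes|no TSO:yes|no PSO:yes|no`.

SC:no TSO:no PSO:yes

outcome vector order: (thr1.a,thr1.b)
under SC → (0,0) (0,1) (0,2) (1,0) (1,1) (1,2) (2,1) (2,2)
under TSO → (0,0) (0,1) (0,2) (1,0) (1,1) (1,2) (2,1) (2,2)
under PSO → (0,0) (0,1) (0,2) (1,0) (1,1) (1,2) (2,0) (2,1) (2,2)
target (2,0) ∈ {PSO}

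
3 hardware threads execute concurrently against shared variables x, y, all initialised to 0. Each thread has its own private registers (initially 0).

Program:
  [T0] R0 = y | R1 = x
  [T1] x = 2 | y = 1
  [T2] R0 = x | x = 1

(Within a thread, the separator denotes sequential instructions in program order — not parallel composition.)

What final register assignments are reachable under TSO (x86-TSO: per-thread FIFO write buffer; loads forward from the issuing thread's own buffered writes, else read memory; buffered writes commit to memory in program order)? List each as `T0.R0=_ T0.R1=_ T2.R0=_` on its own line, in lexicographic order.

T0.R0=0 T0.R1=0 T2.R0=0
T0.R0=0 T0.R1=0 T2.R0=2
T0.R0=0 T0.R1=1 T2.R0=0
T0.R0=0 T0.R1=1 T2.R0=2
T0.R0=0 T0.R1=2 T2.R0=0
T0.R0=0 T0.R1=2 T2.R0=2
T0.R0=1 T0.R1=1 T2.R0=0
T0.R0=1 T0.R1=1 T2.R0=2
T0.R0=1 T0.R1=2 T2.R0=0
T0.R0=1 T0.R1=2 T2.R0=2

outcome vector order: (T0.R0,T0.R1,T2.R0)
|TSO outcomes| = 10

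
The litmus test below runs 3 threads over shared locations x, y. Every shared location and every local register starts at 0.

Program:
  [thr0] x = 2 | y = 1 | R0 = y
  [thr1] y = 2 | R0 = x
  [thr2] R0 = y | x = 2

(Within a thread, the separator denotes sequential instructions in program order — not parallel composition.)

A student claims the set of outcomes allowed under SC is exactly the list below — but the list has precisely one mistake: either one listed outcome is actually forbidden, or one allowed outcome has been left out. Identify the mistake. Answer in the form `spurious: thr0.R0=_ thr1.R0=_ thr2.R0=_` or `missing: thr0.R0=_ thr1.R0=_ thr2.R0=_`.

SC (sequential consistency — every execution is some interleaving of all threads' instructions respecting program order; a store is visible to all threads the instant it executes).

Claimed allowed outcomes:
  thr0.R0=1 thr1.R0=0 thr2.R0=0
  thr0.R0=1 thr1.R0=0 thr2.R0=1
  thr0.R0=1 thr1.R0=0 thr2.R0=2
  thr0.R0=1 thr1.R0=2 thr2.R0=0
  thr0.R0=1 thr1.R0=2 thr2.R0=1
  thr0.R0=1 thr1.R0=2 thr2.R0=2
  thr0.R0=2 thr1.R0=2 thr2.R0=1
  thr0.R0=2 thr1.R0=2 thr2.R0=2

missing: thr0.R0=2 thr1.R0=2 thr2.R0=0

outcome vector order: (thr0.R0,thr1.R0,thr2.R0)
[SC] allowed = {100 101 102 120 121 122 220 221 222}
SC∖claimed = {220}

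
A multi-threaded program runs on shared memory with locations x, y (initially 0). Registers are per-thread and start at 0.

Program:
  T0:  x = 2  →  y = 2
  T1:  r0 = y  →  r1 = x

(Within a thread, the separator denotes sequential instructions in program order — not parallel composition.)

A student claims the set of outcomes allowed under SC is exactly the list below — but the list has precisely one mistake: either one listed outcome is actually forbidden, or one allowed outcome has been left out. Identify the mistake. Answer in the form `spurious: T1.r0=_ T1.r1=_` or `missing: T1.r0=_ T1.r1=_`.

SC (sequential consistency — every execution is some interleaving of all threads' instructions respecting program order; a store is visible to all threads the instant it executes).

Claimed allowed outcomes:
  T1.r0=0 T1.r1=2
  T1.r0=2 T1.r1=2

missing: T1.r0=0 T1.r1=0

outcome vector order: (T1.r0,T1.r1)
[SC] allowed = {(0,0) (0,2) (2,2)}
SC∖claimed = {(0,0)}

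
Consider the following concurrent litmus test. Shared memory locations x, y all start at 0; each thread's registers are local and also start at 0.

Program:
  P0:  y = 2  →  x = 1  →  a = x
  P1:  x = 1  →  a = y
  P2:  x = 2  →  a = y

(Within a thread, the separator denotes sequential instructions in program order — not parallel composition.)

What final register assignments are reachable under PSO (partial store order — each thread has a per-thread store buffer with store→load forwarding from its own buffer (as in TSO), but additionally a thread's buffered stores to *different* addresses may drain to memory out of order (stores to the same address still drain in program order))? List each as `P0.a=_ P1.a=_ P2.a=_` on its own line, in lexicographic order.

outcome vector order: (P0.a,P1.a,P2.a)
|PSO outcomes| = 8

P0.a=1 P1.a=0 P2.a=0
P0.a=1 P1.a=0 P2.a=2
P0.a=1 P1.a=2 P2.a=0
P0.a=1 P1.a=2 P2.a=2
P0.a=2 P1.a=0 P2.a=0
P0.a=2 P1.a=0 P2.a=2
P0.a=2 P1.a=2 P2.a=0
P0.a=2 P1.a=2 P2.a=2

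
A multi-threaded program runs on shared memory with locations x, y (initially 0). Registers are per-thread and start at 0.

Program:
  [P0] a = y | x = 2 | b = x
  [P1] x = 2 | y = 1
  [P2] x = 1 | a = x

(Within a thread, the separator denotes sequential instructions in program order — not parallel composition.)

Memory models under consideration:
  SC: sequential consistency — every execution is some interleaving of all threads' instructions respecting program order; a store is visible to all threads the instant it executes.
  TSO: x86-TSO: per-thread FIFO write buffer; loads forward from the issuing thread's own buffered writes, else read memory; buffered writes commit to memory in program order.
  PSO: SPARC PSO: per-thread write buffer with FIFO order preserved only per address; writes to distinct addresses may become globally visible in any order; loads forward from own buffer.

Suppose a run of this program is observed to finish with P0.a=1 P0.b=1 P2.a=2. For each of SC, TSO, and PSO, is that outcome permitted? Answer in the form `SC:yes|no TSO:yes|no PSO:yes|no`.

outcome vector order: (P0.a,P0.b,P2.a)
[SC] allowed = {0/1/1; 0/1/2; 0/2/1; 0/2/2; 1/1/1; 1/2/1; 1/2/2}
[TSO] allowed = {0/1/1; 0/1/2; 0/2/1; 0/2/2; 1/1/1; 1/2/1; 1/2/2}
[PSO] allowed = {0/1/1; 0/1/2; 0/2/1; 0/2/2; 1/1/1; 1/1/2; 1/2/1; 1/2/2}
target 1/1/2 ∈ {PSO}

SC:no TSO:no PSO:yes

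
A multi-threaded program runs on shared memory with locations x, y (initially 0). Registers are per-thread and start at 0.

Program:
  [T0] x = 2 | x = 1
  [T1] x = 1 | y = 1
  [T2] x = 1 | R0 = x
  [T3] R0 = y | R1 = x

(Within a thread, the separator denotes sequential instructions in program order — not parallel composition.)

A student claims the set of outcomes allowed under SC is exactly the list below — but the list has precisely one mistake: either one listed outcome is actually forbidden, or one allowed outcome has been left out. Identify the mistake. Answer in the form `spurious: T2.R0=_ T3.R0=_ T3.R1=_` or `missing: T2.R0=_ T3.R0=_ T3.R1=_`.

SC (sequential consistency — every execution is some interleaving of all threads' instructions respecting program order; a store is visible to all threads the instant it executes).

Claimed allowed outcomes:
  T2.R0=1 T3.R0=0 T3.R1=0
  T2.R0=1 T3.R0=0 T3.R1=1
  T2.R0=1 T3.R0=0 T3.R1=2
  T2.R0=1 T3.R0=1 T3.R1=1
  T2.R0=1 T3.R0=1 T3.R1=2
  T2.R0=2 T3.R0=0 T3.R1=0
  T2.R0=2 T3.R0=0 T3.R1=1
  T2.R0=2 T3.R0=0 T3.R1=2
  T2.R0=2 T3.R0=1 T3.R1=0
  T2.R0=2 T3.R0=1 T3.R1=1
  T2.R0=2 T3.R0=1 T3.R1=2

spurious: T2.R0=2 T3.R0=1 T3.R1=0

outcome vector order: (T2.R0,T3.R0,T3.R1)
under SC → (1,0,0), (1,0,1), (1,0,2), (1,1,1), (1,1,2), (2,0,0), (2,0,1), (2,0,2), (2,1,1), (2,1,2)
claimed∖SC = {(2,1,0)}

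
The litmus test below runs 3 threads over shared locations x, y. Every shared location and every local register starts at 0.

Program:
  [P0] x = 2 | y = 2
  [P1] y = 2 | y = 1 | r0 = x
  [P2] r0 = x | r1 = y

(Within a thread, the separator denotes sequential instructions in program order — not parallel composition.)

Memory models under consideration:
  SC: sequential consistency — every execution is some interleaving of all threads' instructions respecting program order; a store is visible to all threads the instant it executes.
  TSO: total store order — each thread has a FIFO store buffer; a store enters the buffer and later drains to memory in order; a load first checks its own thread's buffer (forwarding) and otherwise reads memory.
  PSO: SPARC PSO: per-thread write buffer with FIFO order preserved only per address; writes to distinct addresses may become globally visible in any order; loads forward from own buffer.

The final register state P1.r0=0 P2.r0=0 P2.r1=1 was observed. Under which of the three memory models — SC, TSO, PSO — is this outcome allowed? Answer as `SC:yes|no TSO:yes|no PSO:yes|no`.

outcome vector order: (P1.r0,P2.r0,P2.r1)
SC: 11 outcomes — {<0 0 0>, <0 0 1>, <0 0 2>, <0 2 1>, <0 2 2>, <2 0 0>, <2 0 1>, <2 0 2>, <2 2 0>, <2 2 1>, <2 2 2>}
TSO: 12 outcomes — {<0 0 0>, <0 0 1>, <0 0 2>, <0 2 0>, <0 2 1>, <0 2 2>, <2 0 0>, <2 0 1>, <2 0 2>, <2 2 0>, <2 2 1>, <2 2 2>}
PSO: 12 outcomes — {<0 0 0>, <0 0 1>, <0 0 2>, <0 2 0>, <0 2 1>, <0 2 2>, <2 0 0>, <2 0 1>, <2 0 2>, <2 2 0>, <2 2 1>, <2 2 2>}
target <0 0 1> ∈ {SC,TSO,PSO}

SC:yes TSO:yes PSO:yes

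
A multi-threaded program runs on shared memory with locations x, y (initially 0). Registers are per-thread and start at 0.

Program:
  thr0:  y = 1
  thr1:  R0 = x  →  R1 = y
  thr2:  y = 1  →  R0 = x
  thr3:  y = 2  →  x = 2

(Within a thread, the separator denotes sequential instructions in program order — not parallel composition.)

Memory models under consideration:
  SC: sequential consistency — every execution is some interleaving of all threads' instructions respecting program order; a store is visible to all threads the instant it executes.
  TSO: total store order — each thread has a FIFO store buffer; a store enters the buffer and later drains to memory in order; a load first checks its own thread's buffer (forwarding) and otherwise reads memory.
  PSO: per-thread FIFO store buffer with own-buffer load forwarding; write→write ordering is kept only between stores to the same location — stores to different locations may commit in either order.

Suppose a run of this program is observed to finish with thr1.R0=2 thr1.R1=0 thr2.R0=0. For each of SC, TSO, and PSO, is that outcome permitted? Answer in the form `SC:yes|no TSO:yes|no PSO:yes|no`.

outcome vector order: (thr1.R0,thr1.R1,thr2.R0)
under SC → <0 0 0> <0 0 2> <0 1 0> <0 1 2> <0 2 0> <0 2 2> <2 1 0> <2 1 2> <2 2 0> <2 2 2>
under TSO → <0 0 0> <0 0 2> <0 1 0> <0 1 2> <0 2 0> <0 2 2> <2 1 0> <2 1 2> <2 2 0> <2 2 2>
under PSO → <0 0 0> <0 0 2> <0 1 0> <0 1 2> <0 2 0> <0 2 2> <2 0 0> <2 0 2> <2 1 0> <2 1 2> <2 2 0> <2 2 2>
target <2 0 0> ∈ {PSO}

SC:no TSO:no PSO:yes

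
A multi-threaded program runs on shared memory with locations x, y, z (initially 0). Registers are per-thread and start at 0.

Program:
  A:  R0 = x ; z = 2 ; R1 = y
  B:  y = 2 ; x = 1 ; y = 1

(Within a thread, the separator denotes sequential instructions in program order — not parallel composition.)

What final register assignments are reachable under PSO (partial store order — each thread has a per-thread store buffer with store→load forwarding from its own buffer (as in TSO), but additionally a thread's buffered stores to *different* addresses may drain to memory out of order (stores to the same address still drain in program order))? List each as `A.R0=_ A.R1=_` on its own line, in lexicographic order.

outcome vector order: (A.R0,A.R1)
|PSO outcomes| = 6

A.R0=0 A.R1=0
A.R0=0 A.R1=1
A.R0=0 A.R1=2
A.R0=1 A.R1=0
A.R0=1 A.R1=1
A.R0=1 A.R1=2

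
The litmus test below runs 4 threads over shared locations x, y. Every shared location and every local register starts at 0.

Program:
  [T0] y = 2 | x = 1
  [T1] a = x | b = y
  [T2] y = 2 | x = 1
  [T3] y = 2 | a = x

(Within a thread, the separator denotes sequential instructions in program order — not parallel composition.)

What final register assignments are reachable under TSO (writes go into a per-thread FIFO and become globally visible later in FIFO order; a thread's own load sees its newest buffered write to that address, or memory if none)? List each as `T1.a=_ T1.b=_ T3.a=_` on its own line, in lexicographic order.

outcome vector order: (T1.a,T1.b,T3.a)
|TSO outcomes| = 6

T1.a=0 T1.b=0 T3.a=0
T1.a=0 T1.b=0 T3.a=1
T1.a=0 T1.b=2 T3.a=0
T1.a=0 T1.b=2 T3.a=1
T1.a=1 T1.b=2 T3.a=0
T1.a=1 T1.b=2 T3.a=1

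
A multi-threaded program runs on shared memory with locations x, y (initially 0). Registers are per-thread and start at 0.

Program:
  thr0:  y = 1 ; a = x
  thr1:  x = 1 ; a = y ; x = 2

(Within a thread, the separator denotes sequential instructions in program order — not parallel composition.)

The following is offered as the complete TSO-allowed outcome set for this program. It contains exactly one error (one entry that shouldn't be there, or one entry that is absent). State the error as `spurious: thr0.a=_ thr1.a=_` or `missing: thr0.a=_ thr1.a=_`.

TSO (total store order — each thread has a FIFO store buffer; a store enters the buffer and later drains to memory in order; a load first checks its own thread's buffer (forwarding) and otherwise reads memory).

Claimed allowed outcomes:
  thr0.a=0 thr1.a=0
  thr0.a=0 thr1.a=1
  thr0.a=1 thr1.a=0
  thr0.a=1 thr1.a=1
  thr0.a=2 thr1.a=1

missing: thr0.a=2 thr1.a=0

outcome vector order: (thr0.a,thr1.a)
[TSO] allowed = {00 01 10 11 20 21}
TSO∖claimed = {20}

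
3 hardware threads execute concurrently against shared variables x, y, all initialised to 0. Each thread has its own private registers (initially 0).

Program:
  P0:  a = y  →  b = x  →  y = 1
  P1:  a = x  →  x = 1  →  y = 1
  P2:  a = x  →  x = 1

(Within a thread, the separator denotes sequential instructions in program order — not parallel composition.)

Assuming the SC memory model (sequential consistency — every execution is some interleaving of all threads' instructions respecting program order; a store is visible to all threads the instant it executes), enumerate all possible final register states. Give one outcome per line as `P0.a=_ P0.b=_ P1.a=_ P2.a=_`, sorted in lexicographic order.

outcome vector order: (P0.a,P0.b,P1.a,P2.a)
|SC outcomes| = 9

P0.a=0 P0.b=0 P1.a=0 P2.a=0
P0.a=0 P0.b=0 P1.a=0 P2.a=1
P0.a=0 P0.b=0 P1.a=1 P2.a=0
P0.a=0 P0.b=1 P1.a=0 P2.a=0
P0.a=0 P0.b=1 P1.a=0 P2.a=1
P0.a=0 P0.b=1 P1.a=1 P2.a=0
P0.a=1 P0.b=1 P1.a=0 P2.a=0
P0.a=1 P0.b=1 P1.a=0 P2.a=1
P0.a=1 P0.b=1 P1.a=1 P2.a=0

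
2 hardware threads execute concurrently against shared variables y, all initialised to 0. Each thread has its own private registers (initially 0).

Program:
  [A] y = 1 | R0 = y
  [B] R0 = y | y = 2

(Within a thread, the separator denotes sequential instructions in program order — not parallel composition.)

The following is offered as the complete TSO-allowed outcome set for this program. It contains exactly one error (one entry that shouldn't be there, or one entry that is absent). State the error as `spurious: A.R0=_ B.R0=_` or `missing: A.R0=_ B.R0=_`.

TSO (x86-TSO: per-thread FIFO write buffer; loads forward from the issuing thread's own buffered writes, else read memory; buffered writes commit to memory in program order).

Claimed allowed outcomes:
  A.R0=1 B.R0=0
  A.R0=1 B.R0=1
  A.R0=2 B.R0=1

outcome vector order: (A.R0,B.R0)
under TSO → (1,0); (1,1); (2,0); (2,1)
TSO∖claimed = {(2,0)}

missing: A.R0=2 B.R0=0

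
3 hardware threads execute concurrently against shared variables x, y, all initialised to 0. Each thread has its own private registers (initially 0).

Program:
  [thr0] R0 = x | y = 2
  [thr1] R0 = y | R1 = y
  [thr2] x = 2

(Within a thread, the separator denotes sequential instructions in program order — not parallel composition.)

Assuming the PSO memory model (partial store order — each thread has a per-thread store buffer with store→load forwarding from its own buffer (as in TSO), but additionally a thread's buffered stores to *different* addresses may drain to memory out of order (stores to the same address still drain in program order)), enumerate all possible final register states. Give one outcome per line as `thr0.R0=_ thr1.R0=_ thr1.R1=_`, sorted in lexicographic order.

outcome vector order: (thr0.R0,thr1.R0,thr1.R1)
|PSO outcomes| = 6

thr0.R0=0 thr1.R0=0 thr1.R1=0
thr0.R0=0 thr1.R0=0 thr1.R1=2
thr0.R0=0 thr1.R0=2 thr1.R1=2
thr0.R0=2 thr1.R0=0 thr1.R1=0
thr0.R0=2 thr1.R0=0 thr1.R1=2
thr0.R0=2 thr1.R0=2 thr1.R1=2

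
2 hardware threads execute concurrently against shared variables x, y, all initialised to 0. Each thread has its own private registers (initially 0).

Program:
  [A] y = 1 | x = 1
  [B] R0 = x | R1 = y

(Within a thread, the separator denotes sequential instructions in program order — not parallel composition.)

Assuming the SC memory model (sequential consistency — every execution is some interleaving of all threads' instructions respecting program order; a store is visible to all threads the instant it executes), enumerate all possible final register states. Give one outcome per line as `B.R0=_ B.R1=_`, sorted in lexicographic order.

outcome vector order: (B.R0,B.R1)
|SC outcomes| = 3

B.R0=0 B.R1=0
B.R0=0 B.R1=1
B.R0=1 B.R1=1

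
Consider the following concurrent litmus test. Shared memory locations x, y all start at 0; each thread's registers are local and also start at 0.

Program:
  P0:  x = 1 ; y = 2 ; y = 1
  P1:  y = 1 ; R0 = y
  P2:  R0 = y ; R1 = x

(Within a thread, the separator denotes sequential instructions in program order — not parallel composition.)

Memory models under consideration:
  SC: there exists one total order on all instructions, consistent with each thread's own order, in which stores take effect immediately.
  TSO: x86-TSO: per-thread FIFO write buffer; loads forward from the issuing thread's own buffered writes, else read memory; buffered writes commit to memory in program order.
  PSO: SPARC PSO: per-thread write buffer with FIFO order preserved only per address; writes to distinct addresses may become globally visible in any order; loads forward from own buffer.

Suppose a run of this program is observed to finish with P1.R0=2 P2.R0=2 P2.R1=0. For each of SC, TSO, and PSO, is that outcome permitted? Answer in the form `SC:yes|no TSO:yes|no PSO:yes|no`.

SC:no TSO:no PSO:yes

outcome vector order: (P1.R0,P2.R0,P2.R1)
[SC] allowed = {1/0/0; 1/0/1; 1/1/0; 1/1/1; 1/2/1; 2/0/0; 2/0/1; 2/1/0; 2/1/1; 2/2/1}
[TSO] allowed = {1/0/0; 1/0/1; 1/1/0; 1/1/1; 1/2/1; 2/0/0; 2/0/1; 2/1/0; 2/1/1; 2/2/1}
[PSO] allowed = {1/0/0; 1/0/1; 1/1/0; 1/1/1; 1/2/0; 1/2/1; 2/0/0; 2/0/1; 2/1/0; 2/1/1; 2/2/0; 2/2/1}
target 2/2/0 ∈ {PSO}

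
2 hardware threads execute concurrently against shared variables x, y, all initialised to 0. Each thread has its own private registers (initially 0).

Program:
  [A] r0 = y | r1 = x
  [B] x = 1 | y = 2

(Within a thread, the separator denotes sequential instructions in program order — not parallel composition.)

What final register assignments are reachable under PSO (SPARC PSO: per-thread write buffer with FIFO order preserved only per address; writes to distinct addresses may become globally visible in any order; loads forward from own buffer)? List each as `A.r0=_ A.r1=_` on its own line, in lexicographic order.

outcome vector order: (A.r0,A.r1)
|PSO outcomes| = 4

A.r0=0 A.r1=0
A.r0=0 A.r1=1
A.r0=2 A.r1=0
A.r0=2 A.r1=1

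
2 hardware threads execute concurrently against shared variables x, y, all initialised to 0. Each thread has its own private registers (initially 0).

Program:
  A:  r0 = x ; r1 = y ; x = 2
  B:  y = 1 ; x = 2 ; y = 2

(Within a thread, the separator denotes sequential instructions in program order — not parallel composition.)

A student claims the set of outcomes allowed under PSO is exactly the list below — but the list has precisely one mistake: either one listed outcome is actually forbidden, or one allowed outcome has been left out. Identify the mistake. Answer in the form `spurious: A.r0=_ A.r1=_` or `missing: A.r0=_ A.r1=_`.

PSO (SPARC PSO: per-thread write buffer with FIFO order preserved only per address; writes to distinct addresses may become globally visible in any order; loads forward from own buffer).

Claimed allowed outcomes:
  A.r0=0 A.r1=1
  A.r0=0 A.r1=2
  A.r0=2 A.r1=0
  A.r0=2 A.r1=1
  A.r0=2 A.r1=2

outcome vector order: (A.r0,A.r1)
PSO: 6 outcomes — {00; 01; 02; 20; 21; 22}
PSO∖claimed = {00}

missing: A.r0=0 A.r1=0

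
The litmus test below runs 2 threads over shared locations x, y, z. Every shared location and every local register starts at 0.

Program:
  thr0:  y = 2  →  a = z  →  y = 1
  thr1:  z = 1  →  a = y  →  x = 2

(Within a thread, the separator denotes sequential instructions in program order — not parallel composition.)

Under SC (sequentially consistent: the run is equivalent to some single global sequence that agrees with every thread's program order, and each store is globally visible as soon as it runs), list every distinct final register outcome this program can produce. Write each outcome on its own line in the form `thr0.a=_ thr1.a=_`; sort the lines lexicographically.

thr0.a=0 thr1.a=1
thr0.a=0 thr1.a=2
thr0.a=1 thr1.a=0
thr0.a=1 thr1.a=1
thr0.a=1 thr1.a=2

outcome vector order: (thr0.a,thr1.a)
|SC outcomes| = 5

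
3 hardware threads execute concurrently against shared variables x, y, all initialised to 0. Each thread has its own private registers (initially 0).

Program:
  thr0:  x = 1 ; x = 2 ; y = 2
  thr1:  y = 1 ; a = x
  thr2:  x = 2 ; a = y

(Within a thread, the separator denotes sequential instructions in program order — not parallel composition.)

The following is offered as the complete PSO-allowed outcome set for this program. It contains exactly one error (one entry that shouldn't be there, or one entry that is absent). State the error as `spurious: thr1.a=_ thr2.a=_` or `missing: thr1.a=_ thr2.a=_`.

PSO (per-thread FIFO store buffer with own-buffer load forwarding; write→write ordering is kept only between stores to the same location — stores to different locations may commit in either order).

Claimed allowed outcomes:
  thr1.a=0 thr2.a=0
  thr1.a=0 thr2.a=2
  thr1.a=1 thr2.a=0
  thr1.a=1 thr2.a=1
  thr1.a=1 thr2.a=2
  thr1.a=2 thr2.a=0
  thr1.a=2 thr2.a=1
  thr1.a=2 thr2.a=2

missing: thr1.a=0 thr2.a=1

outcome vector order: (thr1.a,thr2.a)
under PSO → (0,0); (0,1); (0,2); (1,0); (1,1); (1,2); (2,0); (2,1); (2,2)
PSO∖claimed = {(0,1)}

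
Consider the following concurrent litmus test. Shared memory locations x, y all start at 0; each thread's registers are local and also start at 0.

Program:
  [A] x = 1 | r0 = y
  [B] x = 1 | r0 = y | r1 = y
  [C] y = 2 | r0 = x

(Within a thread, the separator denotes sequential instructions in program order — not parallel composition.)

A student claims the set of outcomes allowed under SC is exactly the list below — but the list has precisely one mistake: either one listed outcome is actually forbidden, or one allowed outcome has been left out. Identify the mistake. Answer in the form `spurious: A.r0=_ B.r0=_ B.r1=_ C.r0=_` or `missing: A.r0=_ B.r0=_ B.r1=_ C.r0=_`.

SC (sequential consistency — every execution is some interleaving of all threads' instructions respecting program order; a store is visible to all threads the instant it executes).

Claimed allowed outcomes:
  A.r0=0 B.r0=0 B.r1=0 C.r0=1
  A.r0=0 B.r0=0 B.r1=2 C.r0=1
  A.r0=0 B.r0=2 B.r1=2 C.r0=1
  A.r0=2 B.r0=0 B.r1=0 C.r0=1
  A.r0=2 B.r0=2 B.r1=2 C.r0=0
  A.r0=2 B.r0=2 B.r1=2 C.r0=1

outcome vector order: (A.r0,B.r0,B.r1,C.r0)
SC (7): 0001, 0021, 0221, 2001, 2021, 2220, 2221
SC∖claimed = {2021}

missing: A.r0=2 B.r0=0 B.r1=2 C.r0=1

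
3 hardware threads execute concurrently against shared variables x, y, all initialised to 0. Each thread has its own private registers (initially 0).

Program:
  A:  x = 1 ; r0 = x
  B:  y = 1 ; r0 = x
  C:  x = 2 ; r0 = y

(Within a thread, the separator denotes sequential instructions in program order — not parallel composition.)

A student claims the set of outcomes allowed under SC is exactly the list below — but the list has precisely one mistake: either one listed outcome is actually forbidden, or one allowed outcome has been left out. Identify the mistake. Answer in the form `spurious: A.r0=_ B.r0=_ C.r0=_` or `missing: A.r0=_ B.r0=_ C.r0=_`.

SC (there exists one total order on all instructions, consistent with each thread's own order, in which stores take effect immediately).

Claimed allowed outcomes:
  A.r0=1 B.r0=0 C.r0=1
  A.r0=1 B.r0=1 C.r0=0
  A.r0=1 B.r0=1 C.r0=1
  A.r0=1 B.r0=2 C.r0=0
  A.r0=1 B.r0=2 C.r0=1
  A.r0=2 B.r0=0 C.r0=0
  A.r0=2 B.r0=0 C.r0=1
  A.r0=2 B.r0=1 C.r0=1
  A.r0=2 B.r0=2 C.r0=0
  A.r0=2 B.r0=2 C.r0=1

spurious: A.r0=2 B.r0=0 C.r0=0

outcome vector order: (A.r0,B.r0,C.r0)
SC (9): 1/0/1, 1/1/0, 1/1/1, 1/2/0, 1/2/1, 2/0/1, 2/1/1, 2/2/0, 2/2/1
claimed∖SC = {2/0/0}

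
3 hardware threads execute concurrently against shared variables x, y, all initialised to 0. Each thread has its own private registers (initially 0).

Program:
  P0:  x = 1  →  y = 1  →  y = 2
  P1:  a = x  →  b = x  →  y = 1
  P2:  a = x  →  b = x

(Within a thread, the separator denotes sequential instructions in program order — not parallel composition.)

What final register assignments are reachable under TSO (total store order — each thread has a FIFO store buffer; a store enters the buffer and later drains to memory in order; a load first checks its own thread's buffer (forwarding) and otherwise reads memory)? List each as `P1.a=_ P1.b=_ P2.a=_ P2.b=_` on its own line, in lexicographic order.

outcome vector order: (P1.a,P1.b,P2.a,P2.b)
|TSO outcomes| = 9

P1.a=0 P1.b=0 P2.a=0 P2.b=0
P1.a=0 P1.b=0 P2.a=0 P2.b=1
P1.a=0 P1.b=0 P2.a=1 P2.b=1
P1.a=0 P1.b=1 P2.a=0 P2.b=0
P1.a=0 P1.b=1 P2.a=0 P2.b=1
P1.a=0 P1.b=1 P2.a=1 P2.b=1
P1.a=1 P1.b=1 P2.a=0 P2.b=0
P1.a=1 P1.b=1 P2.a=0 P2.b=1
P1.a=1 P1.b=1 P2.a=1 P2.b=1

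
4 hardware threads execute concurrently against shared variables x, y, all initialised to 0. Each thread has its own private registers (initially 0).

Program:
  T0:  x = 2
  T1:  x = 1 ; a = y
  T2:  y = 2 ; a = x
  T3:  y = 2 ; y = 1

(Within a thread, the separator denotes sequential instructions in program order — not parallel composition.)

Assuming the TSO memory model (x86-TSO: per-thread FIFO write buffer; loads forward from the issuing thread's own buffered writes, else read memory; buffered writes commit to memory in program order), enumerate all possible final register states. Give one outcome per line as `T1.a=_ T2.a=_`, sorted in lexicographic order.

T1.a=0 T2.a=0
T1.a=0 T2.a=1
T1.a=0 T2.a=2
T1.a=1 T2.a=0
T1.a=1 T2.a=1
T1.a=1 T2.a=2
T1.a=2 T2.a=0
T1.a=2 T2.a=1
T1.a=2 T2.a=2

outcome vector order: (T1.a,T2.a)
|TSO outcomes| = 9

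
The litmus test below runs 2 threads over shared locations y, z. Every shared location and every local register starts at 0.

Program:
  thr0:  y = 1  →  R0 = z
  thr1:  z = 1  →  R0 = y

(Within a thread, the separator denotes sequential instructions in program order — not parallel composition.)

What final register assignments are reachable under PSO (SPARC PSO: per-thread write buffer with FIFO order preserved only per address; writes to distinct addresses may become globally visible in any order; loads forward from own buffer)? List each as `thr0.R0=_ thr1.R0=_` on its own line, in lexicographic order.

outcome vector order: (thr0.R0,thr1.R0)
|PSO outcomes| = 4

thr0.R0=0 thr1.R0=0
thr0.R0=0 thr1.R0=1
thr0.R0=1 thr1.R0=0
thr0.R0=1 thr1.R0=1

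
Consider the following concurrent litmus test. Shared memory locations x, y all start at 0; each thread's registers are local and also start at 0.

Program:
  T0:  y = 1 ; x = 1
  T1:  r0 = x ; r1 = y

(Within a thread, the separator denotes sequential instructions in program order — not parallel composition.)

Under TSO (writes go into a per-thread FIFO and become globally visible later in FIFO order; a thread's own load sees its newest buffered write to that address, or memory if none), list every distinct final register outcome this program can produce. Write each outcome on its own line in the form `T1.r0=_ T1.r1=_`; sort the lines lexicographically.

T1.r0=0 T1.r1=0
T1.r0=0 T1.r1=1
T1.r0=1 T1.r1=1

outcome vector order: (T1.r0,T1.r1)
|TSO outcomes| = 3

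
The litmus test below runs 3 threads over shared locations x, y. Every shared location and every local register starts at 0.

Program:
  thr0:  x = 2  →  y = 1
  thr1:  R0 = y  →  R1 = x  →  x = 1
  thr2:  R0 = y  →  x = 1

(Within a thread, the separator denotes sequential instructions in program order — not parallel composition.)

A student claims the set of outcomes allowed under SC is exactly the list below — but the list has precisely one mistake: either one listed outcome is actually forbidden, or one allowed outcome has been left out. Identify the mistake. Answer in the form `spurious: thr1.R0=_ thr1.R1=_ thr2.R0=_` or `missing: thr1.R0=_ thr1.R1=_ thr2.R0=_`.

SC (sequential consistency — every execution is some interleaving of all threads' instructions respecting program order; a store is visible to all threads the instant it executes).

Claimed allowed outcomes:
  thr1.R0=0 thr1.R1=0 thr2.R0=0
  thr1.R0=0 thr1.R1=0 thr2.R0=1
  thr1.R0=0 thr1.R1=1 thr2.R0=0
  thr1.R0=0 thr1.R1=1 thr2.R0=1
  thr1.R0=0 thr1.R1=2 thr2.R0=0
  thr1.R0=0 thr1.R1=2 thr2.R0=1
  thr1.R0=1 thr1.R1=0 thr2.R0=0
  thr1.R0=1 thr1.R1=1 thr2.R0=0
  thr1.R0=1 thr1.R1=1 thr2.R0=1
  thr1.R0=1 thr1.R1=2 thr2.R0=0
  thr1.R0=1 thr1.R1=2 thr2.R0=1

spurious: thr1.R0=1 thr1.R1=0 thr2.R0=0

outcome vector order: (thr1.R0,thr1.R1,thr2.R0)
SC: 10 outcomes — {(0,0,0) (0,0,1) (0,1,0) (0,1,1) (0,2,0) (0,2,1) (1,1,0) (1,1,1) (1,2,0) (1,2,1)}
claimed∖SC = {(1,0,0)}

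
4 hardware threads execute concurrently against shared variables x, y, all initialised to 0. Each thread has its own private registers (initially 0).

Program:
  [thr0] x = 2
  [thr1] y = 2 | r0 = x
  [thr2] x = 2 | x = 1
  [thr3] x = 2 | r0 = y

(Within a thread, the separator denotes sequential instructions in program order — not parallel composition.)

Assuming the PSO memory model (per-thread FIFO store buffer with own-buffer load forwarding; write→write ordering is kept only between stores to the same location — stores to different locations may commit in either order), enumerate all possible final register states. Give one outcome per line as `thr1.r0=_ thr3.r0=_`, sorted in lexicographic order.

thr1.r0=0 thr3.r0=0
thr1.r0=0 thr3.r0=2
thr1.r0=1 thr3.r0=0
thr1.r0=1 thr3.r0=2
thr1.r0=2 thr3.r0=0
thr1.r0=2 thr3.r0=2

outcome vector order: (thr1.r0,thr3.r0)
|PSO outcomes| = 6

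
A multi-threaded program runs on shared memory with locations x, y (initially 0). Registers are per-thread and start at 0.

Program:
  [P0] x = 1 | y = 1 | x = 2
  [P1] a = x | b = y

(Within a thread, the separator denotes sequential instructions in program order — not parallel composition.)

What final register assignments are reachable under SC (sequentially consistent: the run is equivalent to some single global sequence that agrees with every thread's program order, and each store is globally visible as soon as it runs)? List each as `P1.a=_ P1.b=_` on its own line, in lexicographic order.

P1.a=0 P1.b=0
P1.a=0 P1.b=1
P1.a=1 P1.b=0
P1.a=1 P1.b=1
P1.a=2 P1.b=1

outcome vector order: (P1.a,P1.b)
|SC outcomes| = 5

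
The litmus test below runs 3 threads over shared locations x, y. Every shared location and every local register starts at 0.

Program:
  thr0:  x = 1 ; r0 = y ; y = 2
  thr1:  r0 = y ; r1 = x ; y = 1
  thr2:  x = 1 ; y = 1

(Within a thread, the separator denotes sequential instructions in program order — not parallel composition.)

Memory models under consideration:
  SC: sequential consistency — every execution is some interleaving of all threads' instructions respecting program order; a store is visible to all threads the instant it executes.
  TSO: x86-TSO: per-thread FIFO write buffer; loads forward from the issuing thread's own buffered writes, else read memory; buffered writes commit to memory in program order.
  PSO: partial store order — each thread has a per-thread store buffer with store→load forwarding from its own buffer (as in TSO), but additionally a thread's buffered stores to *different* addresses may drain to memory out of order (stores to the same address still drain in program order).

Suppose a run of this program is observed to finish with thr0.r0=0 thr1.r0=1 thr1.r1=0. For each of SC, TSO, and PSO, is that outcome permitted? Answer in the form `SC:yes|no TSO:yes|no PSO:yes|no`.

outcome vector order: (thr0.r0,thr1.r0,thr1.r1)
SC (8): <0 0 0> <0 0 1> <0 1 1> <0 2 1> <1 0 0> <1 0 1> <1 1 1> <1 2 1>
TSO (8): <0 0 0> <0 0 1> <0 1 1> <0 2 1> <1 0 0> <1 0 1> <1 1 1> <1 2 1>
PSO (12): <0 0 0> <0 0 1> <0 1 0> <0 1 1> <0 2 0> <0 2 1> <1 0 0> <1 0 1> <1 1 0> <1 1 1> <1 2 0> <1 2 1>
target <0 1 0> ∈ {PSO}

SC:no TSO:no PSO:yes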